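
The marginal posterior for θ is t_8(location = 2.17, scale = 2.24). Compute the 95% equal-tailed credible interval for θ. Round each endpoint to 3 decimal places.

The t_8 distribution is symmetric; the 95% interval is 2.17 ± t·2.24 with t_{0.975,8} = 2.306.
Half-width: 2.306 × 2.24 = 5.165.
2.17 − 5.165 = -2.995; 2.17 + 5.165 = 7.335.

[-2.995, 7.335]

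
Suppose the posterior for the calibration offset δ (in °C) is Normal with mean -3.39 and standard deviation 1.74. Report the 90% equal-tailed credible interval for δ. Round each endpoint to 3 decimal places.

The posterior is symmetric, so the 90% equal-tailed interval is δ = -3.39 ± z·1.74 with z = 1.645.
Half-width: 1.645 × 1.74 = 2.862.
-3.39 − 2.862 = -6.252; -3.39 + 2.862 = -0.528.

[-6.252, -0.528]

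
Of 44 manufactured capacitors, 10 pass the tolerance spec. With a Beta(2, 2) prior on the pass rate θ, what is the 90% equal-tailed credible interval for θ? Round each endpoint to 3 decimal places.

Posterior: Beta(2+10, 2+34) = Beta(12, 36).
Equal-tailed 90% interval: the 0.05 and 0.95 quantiles of Beta(12, 36).
Posterior mean ≈ 0.250, SD ≈ 0.062; a Normal approximation gives roughly [0.148, 0.352].
Exact: F⁻¹(0.05) = 0.154; F⁻¹(0.95) = 0.358.

[0.154, 0.358]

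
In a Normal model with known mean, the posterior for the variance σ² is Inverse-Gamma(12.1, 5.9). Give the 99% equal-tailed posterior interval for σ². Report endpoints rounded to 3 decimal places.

[0.257, 1.179]

Inverse-Gamma(12.1, 5.9) quantiles: F⁻¹(0.005) and F⁻¹(0.995).
Equivalently, 1/σ² ~ Gamma(12.1, rate = 5.9); invert its 0.995 and 0.005 quantiles.
Posterior mean ≈ 0.532, SD ≈ 0.167; a Normal approximation gives roughly [0.101, 0.962].
Exact: lower = 0.257; upper = 1.179.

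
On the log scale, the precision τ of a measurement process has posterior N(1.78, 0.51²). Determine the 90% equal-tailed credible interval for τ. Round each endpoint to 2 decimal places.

On the log scale the 90% interval is 1.78 ± 1.645 × 0.51 = [0.9411, 2.6189].
Exponentiate: [e^0.9411, e^2.6189] = [2.56, 13.72].

[2.56, 13.72]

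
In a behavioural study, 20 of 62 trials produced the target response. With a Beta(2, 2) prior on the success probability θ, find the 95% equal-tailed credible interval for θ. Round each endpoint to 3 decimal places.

[0.226, 0.451]

Posterior: Beta(2+20, 2+42) = Beta(22, 44).
Equal-tailed 95% interval: the 0.025 and 0.975 quantiles of Beta(22, 44).
Posterior mean ≈ 0.333, SD ≈ 0.058; a Normal approximation gives roughly [0.220, 0.446].
Exact: F⁻¹(0.025) = 0.226; F⁻¹(0.975) = 0.451.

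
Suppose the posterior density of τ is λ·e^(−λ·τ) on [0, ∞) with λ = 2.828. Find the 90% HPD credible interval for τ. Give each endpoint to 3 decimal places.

[0.000, 0.814]

The exponential density is strictly decreasing on [0, ∞), so the HPD interval is anchored at 0: [0, q] with P(τ ≤ q) = 0.90.
q = −ln(1 − 0.90) / 2.828 = 2.3026 / 2.828 = 0.814.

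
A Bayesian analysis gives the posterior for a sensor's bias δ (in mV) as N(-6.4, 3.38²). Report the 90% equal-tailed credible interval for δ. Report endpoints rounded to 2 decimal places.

[-11.96, -0.84]

The posterior is symmetric, so the 90% equal-tailed interval is δ = -6.4 ± z·3.38 with z = 1.645.
Half-width: 1.645 × 3.38 = 5.56.
-6.4 − 5.56 = -11.96; -6.4 + 5.56 = -0.84.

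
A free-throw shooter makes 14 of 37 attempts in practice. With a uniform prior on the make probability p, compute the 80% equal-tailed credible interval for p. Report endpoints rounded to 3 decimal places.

Posterior: Beta(1+14, 1+23) = Beta(15, 24).
Equal-tailed 80% interval: the 0.1 and 0.9 quantiles of Beta(15, 24).
Posterior mean ≈ 0.385, SD ≈ 0.077; a Normal approximation gives roughly [0.286, 0.483].
Exact: F⁻¹(0.1) = 0.287; F⁻¹(0.9) = 0.485.

[0.287, 0.485]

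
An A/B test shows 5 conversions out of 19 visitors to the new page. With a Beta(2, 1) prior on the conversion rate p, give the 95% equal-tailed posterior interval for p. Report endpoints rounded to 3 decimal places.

Posterior: Beta(2+5, 1+14) = Beta(7, 15).
Equal-tailed 95% interval: the 0.025 and 0.975 quantiles of Beta(7, 15).
Posterior mean ≈ 0.318, SD ≈ 0.097; a Normal approximation gives roughly [0.128, 0.509].
Exact: F⁻¹(0.025) = 0.146; F⁻¹(0.975) = 0.522.

[0.146, 0.522]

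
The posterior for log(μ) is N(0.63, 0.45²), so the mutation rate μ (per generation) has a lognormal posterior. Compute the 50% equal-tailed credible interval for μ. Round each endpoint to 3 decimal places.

[1.386, 2.543]

On the log scale the 50% interval is 0.63 ± 0.674 × 0.45 = [0.3265, 0.9335].
Exponentiate: [e^0.3265, e^0.9335] = [1.386, 2.543].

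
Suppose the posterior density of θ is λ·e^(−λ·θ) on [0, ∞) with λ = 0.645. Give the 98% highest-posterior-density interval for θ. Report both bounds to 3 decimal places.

[0.000, 6.065]

The exponential density is strictly decreasing on [0, ∞), so the HPD interval is anchored at 0: [0, q] with P(θ ≤ q) = 0.98.
q = −ln(1 − 0.98) / 0.645 = 3.9120 / 0.645 = 6.065.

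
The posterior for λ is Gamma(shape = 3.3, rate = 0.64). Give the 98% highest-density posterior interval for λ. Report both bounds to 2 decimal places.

[0.42, 12.63]

The posterior is unimodal and skewed, so the HPD interval has equal density at both endpoints and is the shortest 98% interval.
Solving f(0.42) = f(12.63) with F(12.63) − F(0.42) = 0.98 gives [0.42, 12.63].
For comparison, the equal-tailed interval is [0.85, 13.92]; the HPD is narrower and shifted toward the mode.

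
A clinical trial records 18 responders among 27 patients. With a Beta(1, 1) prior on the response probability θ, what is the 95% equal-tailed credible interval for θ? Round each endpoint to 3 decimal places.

[0.476, 0.814]

Posterior: Beta(1+18, 1+9) = Beta(19, 10).
Equal-tailed 95% interval: the 0.025 and 0.975 quantiles of Beta(19, 10).
Posterior mean ≈ 0.655, SD ≈ 0.087; a Normal approximation gives roughly [0.485, 0.825].
Exact: F⁻¹(0.025) = 0.476; F⁻¹(0.975) = 0.814.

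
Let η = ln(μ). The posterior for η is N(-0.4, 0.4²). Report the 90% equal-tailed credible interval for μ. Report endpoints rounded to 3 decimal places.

[0.347, 1.294]

On the log scale the 90% interval is -0.4 ± 1.645 × 0.4 = [-1.0579, 0.2579].
Exponentiate: [e^-1.0579, e^0.2579] = [0.347, 1.294].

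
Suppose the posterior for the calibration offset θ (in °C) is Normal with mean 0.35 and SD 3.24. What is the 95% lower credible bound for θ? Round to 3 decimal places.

-4.979

Need L with P(θ ≥ L) = 0.95: L = 0.35 − z_{0.05}·3.24.
z = 1.645; L = 0.35 − 1.645 × 3.24 = -4.979.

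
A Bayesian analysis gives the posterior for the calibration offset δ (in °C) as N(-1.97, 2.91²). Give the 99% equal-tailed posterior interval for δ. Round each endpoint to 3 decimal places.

[-9.466, 5.526]

The posterior is symmetric, so the 99% equal-tailed interval is δ = -1.97 ± z·2.91 with z = 2.576.
Half-width: 2.576 × 2.91 = 7.496.
-1.97 − 7.496 = -9.466; -1.97 + 7.496 = 5.526.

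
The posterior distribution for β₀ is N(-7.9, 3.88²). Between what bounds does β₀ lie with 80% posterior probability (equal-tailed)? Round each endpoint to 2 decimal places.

[-12.87, -2.93]

The posterior is symmetric, so the 80% equal-tailed interval is β₀ = -7.9 ± z·3.88 with z = 1.282.
Half-width: 1.282 × 3.88 = 4.97.
-7.9 − 4.97 = -12.87; -7.9 + 4.97 = -2.93.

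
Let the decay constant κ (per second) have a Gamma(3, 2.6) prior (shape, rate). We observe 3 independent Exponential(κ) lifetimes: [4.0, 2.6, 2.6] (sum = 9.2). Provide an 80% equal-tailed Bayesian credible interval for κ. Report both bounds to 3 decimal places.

Posterior: Gamma(3+3, 2.6+9.2) = Gamma(6, 11.8) (shape, rate).
Equal-tailed 80% interval: Gamma(6, 11.8) quantiles at 0.1 and 0.9.
Posterior mean ≈ 0.508, SD ≈ 0.208; a Normal approximation gives roughly [0.242, 0.775].
Exact: lower = 0.267; upper = 0.786.

[0.267, 0.786]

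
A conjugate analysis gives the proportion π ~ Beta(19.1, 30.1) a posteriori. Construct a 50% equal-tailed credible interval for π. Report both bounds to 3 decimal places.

[0.340, 0.434]

Posterior: Beta(19.1, 30.1).
Equal-tailed 50% interval: the 0.25 and 0.75 quantiles of Beta(19.1, 30.1).
Posterior mean ≈ 0.388, SD ≈ 0.069; a Normal approximation gives roughly [0.342, 0.435].
Exact: F⁻¹(0.25) = 0.340; F⁻¹(0.75) = 0.434.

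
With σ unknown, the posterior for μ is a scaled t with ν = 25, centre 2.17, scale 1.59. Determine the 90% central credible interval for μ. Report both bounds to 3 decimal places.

[-0.546, 4.886]

The t_25 distribution is symmetric; the 90% interval is 2.17 ± t·1.59 with t_{0.95,25} = 1.708.
Half-width: 1.708 × 1.59 = 2.716.
2.17 − 2.716 = -0.546; 2.17 + 2.716 = 4.886.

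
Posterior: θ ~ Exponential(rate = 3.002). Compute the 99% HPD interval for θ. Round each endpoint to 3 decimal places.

[0.000, 1.534]

The exponential density is strictly decreasing on [0, ∞), so the HPD interval is anchored at 0: [0, q] with P(θ ≤ q) = 0.99.
q = −ln(1 − 0.99) / 3.002 = 4.6052 / 3.002 = 1.534.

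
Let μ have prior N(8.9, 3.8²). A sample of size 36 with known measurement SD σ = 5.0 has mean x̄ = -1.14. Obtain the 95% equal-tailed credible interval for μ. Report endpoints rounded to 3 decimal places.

Posterior precision = 1/3.8² + 36/5.0² = 0.0693 + 1.4400 = 1.5093, so posterior SD = 0.8140.
Posterior mean = (8.9/3.8² + 36·-1.14/5.0²) / 1.5093 = -0.6793.
Interval: -0.6793 ± 1.960 × 0.8140 → [-2.275, 0.916].

[-2.275, 0.916]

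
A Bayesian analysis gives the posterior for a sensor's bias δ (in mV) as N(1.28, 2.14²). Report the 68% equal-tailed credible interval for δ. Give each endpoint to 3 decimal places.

[-0.848, 3.408]

The posterior is symmetric, so the 68% equal-tailed interval is δ = 1.28 ± z·2.14 with z = 0.994.
Half-width: 0.994 × 2.14 = 2.128.
1.28 − 2.128 = -0.848; 1.28 + 2.128 = 3.408.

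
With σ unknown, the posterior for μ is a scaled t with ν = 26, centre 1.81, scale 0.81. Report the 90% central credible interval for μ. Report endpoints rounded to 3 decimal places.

[0.428, 3.192]

The t_26 distribution is symmetric; the 90% interval is 1.81 ± t·0.81 with t_{0.95,26} = 1.706.
Half-width: 1.706 × 0.81 = 1.382.
1.81 − 1.382 = 0.428; 1.81 + 1.382 = 3.192.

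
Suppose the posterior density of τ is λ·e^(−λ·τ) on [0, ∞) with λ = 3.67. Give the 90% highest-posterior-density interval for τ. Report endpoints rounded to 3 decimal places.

The exponential density is strictly decreasing on [0, ∞), so the HPD interval is anchored at 0: [0, q] with P(τ ≤ q) = 0.90.
q = −ln(1 − 0.90) / 3.67 = 2.3026 / 3.67 = 0.627.

[0.000, 0.627]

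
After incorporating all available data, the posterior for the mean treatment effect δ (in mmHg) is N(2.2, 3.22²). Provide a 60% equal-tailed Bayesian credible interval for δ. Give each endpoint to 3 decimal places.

[-0.510, 4.910]

The posterior is symmetric, so the 60% equal-tailed interval is δ = 2.2 ± z·3.22 with z = 0.842.
Half-width: 0.842 × 3.22 = 2.710.
2.2 − 2.710 = -0.510; 2.2 + 2.710 = 4.910.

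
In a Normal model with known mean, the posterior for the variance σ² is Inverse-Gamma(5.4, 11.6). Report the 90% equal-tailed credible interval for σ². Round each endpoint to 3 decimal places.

[1.196, 5.218]

Inverse-Gamma(5.4, 11.6) quantiles: F⁻¹(0.05) and F⁻¹(0.95).
Equivalently, 1/σ² ~ Gamma(5.4, rate = 11.6); invert its 0.95 and 0.05 quantiles.
Posterior mean ≈ 2.636, SD ≈ 1.430; a Normal approximation gives roughly [0.285, 4.988].
Exact: lower = 1.196; upper = 5.218.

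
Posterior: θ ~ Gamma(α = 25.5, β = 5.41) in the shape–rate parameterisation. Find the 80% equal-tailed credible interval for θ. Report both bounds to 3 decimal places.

[3.564, 5.942]

Posterior: Gamma(shape 25.5, rate 5.41).
Equal-tailed 80% interval: Gamma(25.5, 5.41) quantiles at 0.1 and 0.9.
Posterior mean ≈ 4.713, SD ≈ 0.933; a Normal approximation gives roughly [3.517, 5.910].
Exact: lower = 3.564; upper = 5.942.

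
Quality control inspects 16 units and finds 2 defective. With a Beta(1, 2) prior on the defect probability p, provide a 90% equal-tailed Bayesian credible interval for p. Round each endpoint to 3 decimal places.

[0.047, 0.310]

Posterior: Beta(1+2, 2+14) = Beta(3, 16).
Equal-tailed 90% interval: the 0.05 and 0.95 quantiles of Beta(3, 16).
Posterior mean ≈ 0.158, SD ≈ 0.082; a Normal approximation gives roughly [0.024, 0.292].
Exact: F⁻¹(0.05) = 0.047; F⁻¹(0.95) = 0.310.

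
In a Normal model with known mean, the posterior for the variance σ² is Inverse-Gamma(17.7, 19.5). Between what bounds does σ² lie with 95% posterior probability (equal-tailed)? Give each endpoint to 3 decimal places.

Inverse-Gamma(17.7, 19.5) quantiles: F⁻¹(0.025) and F⁻¹(0.975).
Equivalently, 1/σ² ~ Gamma(17.7, rate = 19.5); invert its 0.975 and 0.025 quantiles.
Posterior mean ≈ 1.168, SD ≈ 0.295; a Normal approximation gives roughly [0.590, 1.745].
Exact: lower = 0.726; upper = 1.868.

[0.726, 1.868]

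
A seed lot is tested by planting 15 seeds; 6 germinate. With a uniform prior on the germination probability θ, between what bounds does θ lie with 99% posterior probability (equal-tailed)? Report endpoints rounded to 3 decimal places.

[0.147, 0.713]

Posterior: Beta(1+6, 1+9) = Beta(7, 10).
Equal-tailed 99% interval: the 0.005 and 0.995 quantiles of Beta(7, 10).
Posterior mean ≈ 0.412, SD ≈ 0.116; a Normal approximation gives roughly [0.113, 0.711].
Exact: F⁻¹(0.005) = 0.147; F⁻¹(0.995) = 0.713.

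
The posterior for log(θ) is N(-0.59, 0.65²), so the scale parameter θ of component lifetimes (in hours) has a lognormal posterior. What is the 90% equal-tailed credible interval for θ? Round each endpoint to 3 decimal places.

On the log scale the 90% interval is -0.59 ± 1.645 × 0.65 = [-1.6592, 0.4792].
Exponentiate: [e^-1.6592, e^0.4792] = [0.190, 1.615].

[0.190, 1.615]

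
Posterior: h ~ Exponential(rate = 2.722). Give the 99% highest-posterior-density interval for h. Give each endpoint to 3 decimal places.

The exponential density is strictly decreasing on [0, ∞), so the HPD interval is anchored at 0: [0, q] with P(h ≤ q) = 0.99.
q = −ln(1 − 0.99) / 2.722 = 4.6052 / 2.722 = 1.692.

[0.000, 1.692]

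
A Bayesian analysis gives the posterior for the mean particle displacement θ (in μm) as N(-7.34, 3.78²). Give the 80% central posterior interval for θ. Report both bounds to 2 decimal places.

[-12.18, -2.50]

The posterior is symmetric, so the 80% equal-tailed interval is θ = -7.34 ± z·3.78 with z = 1.282.
Half-width: 1.282 × 3.78 = 4.84.
-7.34 − 4.84 = -12.18; -7.34 + 4.84 = -2.50.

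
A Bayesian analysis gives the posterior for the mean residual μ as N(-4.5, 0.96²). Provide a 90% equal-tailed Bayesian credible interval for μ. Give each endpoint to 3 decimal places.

The posterior is symmetric, so the 90% equal-tailed interval is μ = -4.5 ± z·0.96 with z = 1.645.
Half-width: 1.645 × 0.96 = 1.579.
-4.5 − 1.579 = -6.079; -4.5 + 1.579 = -2.921.

[-6.079, -2.921]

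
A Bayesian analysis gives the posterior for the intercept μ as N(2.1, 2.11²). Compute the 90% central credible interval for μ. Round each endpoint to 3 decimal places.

The posterior is symmetric, so the 90% equal-tailed interval is μ = 2.1 ± z·2.11 with z = 1.645.
Half-width: 1.645 × 2.11 = 3.471.
2.1 − 3.471 = -1.371; 2.1 + 3.471 = 5.571.

[-1.371, 5.571]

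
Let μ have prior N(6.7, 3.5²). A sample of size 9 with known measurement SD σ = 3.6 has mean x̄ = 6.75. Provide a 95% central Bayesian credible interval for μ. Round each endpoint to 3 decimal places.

[4.520, 8.970]

Posterior precision = 1/3.5² + 9/3.6² = 0.0816 + 0.6944 = 0.7761, so posterior SD = 1.1351.
Posterior mean = (6.7/3.5² + 9·6.75/3.6²) / 0.7761 = 6.7447.
Interval: 6.7447 ± 1.960 × 1.1351 → [4.520, 8.970].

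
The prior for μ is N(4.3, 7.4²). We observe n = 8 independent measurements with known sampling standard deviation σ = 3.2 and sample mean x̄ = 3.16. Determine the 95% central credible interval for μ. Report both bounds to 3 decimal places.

[0.994, 5.378]

Posterior precision = 1/7.4² + 8/3.2² = 0.0183 + 0.7812 = 0.7995, so posterior SD = 1.1184.
Posterior mean = (4.3/7.4² + 8·3.16/3.2²) / 0.7995 = 3.1860.
Interval: 3.1860 ± 1.960 × 1.1184 → [0.994, 5.378].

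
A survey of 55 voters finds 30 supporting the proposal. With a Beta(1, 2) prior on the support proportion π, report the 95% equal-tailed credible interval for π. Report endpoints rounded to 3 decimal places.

[0.407, 0.660]

Posterior: Beta(1+30, 2+25) = Beta(31, 27).
Equal-tailed 95% interval: the 0.025 and 0.975 quantiles of Beta(31, 27).
Posterior mean ≈ 0.534, SD ≈ 0.065; a Normal approximation gives roughly [0.407, 0.662].
Exact: F⁻¹(0.025) = 0.407; F⁻¹(0.975) = 0.660.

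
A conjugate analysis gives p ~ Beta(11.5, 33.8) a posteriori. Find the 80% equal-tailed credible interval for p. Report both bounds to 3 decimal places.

[0.174, 0.338]

Posterior: Beta(11.5, 33.8).
Equal-tailed 80% interval: the 0.1 and 0.9 quantiles of Beta(11.5, 33.8).
Posterior mean ≈ 0.254, SD ≈ 0.064; a Normal approximation gives roughly [0.172, 0.336].
Exact: F⁻¹(0.1) = 0.174; F⁻¹(0.9) = 0.338.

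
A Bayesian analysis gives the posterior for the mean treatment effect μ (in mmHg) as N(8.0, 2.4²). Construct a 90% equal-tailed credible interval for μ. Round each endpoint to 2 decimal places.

The posterior is symmetric, so the 90% equal-tailed interval is μ = 8.0 ± z·2.4 with z = 1.645.
Half-width: 1.645 × 2.4 = 3.95.
8.0 − 3.95 = 4.05; 8.0 + 3.95 = 11.95.

[4.05, 11.95]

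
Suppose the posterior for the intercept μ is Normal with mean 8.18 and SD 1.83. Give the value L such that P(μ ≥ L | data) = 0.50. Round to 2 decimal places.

Need L with P(μ ≥ L) = 0.50: L = 8.18 − z_{0.5}·1.83.
z = 0.000; L = 8.18 − 0.000 × 1.83 = 8.18.

8.18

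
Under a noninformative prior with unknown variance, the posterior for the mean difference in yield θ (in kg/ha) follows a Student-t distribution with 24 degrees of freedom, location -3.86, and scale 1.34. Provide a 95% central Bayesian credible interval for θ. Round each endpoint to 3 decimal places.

[-6.626, -1.094]

The t_24 distribution is symmetric; the 95% interval is -3.86 ± t·1.34 with t_{0.975,24} = 2.064.
Half-width: 2.064 × 1.34 = 2.766.
-3.86 − 2.766 = -6.626; -3.86 + 2.766 = -1.094.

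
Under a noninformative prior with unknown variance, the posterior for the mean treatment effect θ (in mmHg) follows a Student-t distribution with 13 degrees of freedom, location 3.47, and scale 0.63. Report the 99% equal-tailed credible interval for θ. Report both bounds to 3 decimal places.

The t_13 distribution is symmetric; the 99% interval is 3.47 ± t·0.63 with t_{0.995,13} = 3.012.
Half-width: 3.012 × 0.63 = 1.898.
3.47 − 1.898 = 1.572; 3.47 + 1.898 = 5.368.

[1.572, 5.368]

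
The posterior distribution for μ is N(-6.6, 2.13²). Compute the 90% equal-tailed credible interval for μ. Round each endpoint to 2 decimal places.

The posterior is symmetric, so the 90% equal-tailed interval is μ = -6.6 ± z·2.13 with z = 1.645.
Half-width: 1.645 × 2.13 = 3.50.
-6.6 − 3.50 = -10.10; -6.6 + 3.50 = -3.10.

[-10.10, -3.10]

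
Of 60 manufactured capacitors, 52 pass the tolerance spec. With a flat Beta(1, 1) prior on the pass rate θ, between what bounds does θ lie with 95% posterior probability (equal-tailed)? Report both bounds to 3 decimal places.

[0.758, 0.930]

Posterior: Beta(1+52, 1+8) = Beta(53, 9).
Equal-tailed 95% interval: the 0.025 and 0.975 quantiles of Beta(53, 9).
Posterior mean ≈ 0.855, SD ≈ 0.044; a Normal approximation gives roughly [0.768, 0.942].
Exact: F⁻¹(0.025) = 0.758; F⁻¹(0.975) = 0.930.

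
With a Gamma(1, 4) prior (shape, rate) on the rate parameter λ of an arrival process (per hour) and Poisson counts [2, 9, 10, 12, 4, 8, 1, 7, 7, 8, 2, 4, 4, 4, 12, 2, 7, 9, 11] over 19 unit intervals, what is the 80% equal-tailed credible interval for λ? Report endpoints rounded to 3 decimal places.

[4.781, 6.020]

Posterior: Gamma(1+123, 4+19) = Gamma(124, 23) (shape, rate).
Equal-tailed 80% interval: Gamma(124, 23) quantiles at 0.1 and 0.9.
Posterior mean ≈ 5.391, SD ≈ 0.484; a Normal approximation gives roughly [4.771, 6.012].
Exact: lower = 4.781; upper = 6.020.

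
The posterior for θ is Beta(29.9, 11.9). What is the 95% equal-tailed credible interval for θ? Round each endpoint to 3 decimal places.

[0.571, 0.840]

Posterior: Beta(29.9, 11.9).
Equal-tailed 95% interval: the 0.025 and 0.975 quantiles of Beta(29.9, 11.9).
Posterior mean ≈ 0.715, SD ≈ 0.069; a Normal approximation gives roughly [0.580, 0.851].
Exact: F⁻¹(0.025) = 0.571; F⁻¹(0.975) = 0.840.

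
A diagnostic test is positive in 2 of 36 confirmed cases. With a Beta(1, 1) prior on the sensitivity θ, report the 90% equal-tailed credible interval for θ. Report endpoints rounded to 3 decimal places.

[0.022, 0.161]

Posterior: Beta(1+2, 1+34) = Beta(3, 35).
Equal-tailed 90% interval: the 0.05 and 0.95 quantiles of Beta(3, 35).
Posterior mean ≈ 0.079, SD ≈ 0.043; a Normal approximation gives roughly [0.008, 0.150].
Exact: F⁻¹(0.05) = 0.022; F⁻¹(0.95) = 0.161.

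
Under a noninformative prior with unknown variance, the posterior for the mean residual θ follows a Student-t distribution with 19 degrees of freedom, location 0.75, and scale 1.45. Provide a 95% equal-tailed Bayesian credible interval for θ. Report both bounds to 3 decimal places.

The t_19 distribution is symmetric; the 95% interval is 0.75 ± t·1.45 with t_{0.975,19} = 2.093.
Half-width: 2.093 × 1.45 = 3.035.
0.75 − 3.035 = -2.285; 0.75 + 3.035 = 3.785.

[-2.285, 3.785]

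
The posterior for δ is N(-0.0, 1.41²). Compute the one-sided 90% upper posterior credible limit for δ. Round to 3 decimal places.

1.807

Need U with P(δ ≤ U) = 0.90: U = -0.0 + z_{0.1}·1.41.
z = 1.282; U = -0.0 + 1.282 × 1.41 = 1.807.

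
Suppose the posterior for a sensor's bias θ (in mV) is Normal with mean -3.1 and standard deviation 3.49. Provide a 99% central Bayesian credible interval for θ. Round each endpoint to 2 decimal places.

[-12.09, 5.89]

The posterior is symmetric, so the 99% equal-tailed interval is θ = -3.1 ± z·3.49 with z = 2.576.
Half-width: 2.576 × 3.49 = 8.99.
-3.1 − 8.99 = -12.09; -3.1 + 8.99 = 5.89.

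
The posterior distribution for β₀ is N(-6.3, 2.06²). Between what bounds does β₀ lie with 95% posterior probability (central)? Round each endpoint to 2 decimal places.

The posterior is symmetric, so the 95% equal-tailed interval is β₀ = -6.3 ± z·2.06 with z = 1.960.
Half-width: 1.960 × 2.06 = 4.04.
-6.3 − 4.04 = -10.34; -6.3 + 4.04 = -2.26.

[-10.34, -2.26]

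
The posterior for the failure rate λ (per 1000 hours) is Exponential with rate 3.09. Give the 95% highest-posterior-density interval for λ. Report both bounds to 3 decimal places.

The exponential density is strictly decreasing on [0, ∞), so the HPD interval is anchored at 0: [0, q] with P(λ ≤ q) = 0.95.
q = −ln(1 − 0.95) / 3.09 = 2.9957 / 3.09 = 0.969.

[0.000, 0.969]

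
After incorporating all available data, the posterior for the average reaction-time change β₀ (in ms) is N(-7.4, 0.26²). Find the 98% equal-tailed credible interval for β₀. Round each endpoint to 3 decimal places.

[-8.005, -6.795]

The posterior is symmetric, so the 98% equal-tailed interval is β₀ = -7.4 ± z·0.26 with z = 2.326.
Half-width: 2.326 × 0.26 = 0.605.
-7.4 − 0.605 = -8.005; -7.4 + 0.605 = -6.795.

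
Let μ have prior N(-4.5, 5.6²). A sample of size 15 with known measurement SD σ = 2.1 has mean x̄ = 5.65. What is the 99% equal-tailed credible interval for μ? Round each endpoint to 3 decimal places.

Posterior precision = 1/5.6² + 15/2.1² = 0.0319 + 3.4014 = 3.4332, so posterior SD = 0.5397.
Posterior mean = (-4.5/5.6² + 15·5.65/2.1²) / 3.4332 = 5.5557.
Interval: 5.5557 ± 2.576 × 0.5397 → [4.166, 6.946].

[4.166, 6.946]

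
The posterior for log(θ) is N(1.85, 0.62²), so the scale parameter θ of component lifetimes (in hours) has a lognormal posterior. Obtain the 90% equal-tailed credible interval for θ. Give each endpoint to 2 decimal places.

On the log scale the 90% interval is 1.85 ± 1.645 × 0.62 = [0.8302, 2.8698].
Exponentiate: [e^0.8302, e^2.8698] = [2.29, 17.63].

[2.29, 17.63]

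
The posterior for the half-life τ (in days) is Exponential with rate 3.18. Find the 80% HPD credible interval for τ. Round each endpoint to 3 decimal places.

The exponential density is strictly decreasing on [0, ∞), so the HPD interval is anchored at 0: [0, q] with P(τ ≤ q) = 0.80.
q = −ln(1 − 0.80) / 3.18 = 1.6094 / 3.18 = 0.506.

[0.000, 0.506]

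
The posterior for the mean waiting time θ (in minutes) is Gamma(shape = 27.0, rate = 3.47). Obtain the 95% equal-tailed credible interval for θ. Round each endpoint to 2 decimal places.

[5.13, 10.98]

Posterior: Gamma(shape 27.0, rate 3.47).
Equal-tailed 95% interval: Gamma(27.0, 3.47) quantiles at 0.025 and 0.975.
Posterior mean ≈ 7.78, SD ≈ 1.50; a Normal approximation gives roughly [4.85, 10.72].
Exact: lower = 5.13; upper = 10.98.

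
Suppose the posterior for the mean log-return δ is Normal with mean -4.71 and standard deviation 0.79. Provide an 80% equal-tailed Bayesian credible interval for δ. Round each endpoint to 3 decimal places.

The posterior is symmetric, so the 80% equal-tailed interval is δ = -4.71 ± z·0.79 with z = 1.282.
Half-width: 1.282 × 0.79 = 1.012.
-4.71 − 1.012 = -5.722; -4.71 + 1.012 = -3.698.

[-5.722, -3.698]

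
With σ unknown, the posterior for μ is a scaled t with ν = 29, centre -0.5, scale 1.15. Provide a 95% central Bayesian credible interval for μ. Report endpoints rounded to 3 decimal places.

The t_29 distribution is symmetric; the 95% interval is -0.5 ± t·1.15 with t_{0.975,29} = 2.045.
Half-width: 2.045 × 1.15 = 2.352.
-0.5 − 2.352 = -2.852; -0.5 + 2.352 = 1.852.

[-2.852, 1.852]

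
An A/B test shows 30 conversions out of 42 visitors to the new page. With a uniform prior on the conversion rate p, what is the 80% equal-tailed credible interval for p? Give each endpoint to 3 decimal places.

[0.615, 0.790]

Posterior: Beta(1+30, 1+12) = Beta(31, 13).
Equal-tailed 80% interval: the 0.1 and 0.9 quantiles of Beta(31, 13).
Posterior mean ≈ 0.705, SD ≈ 0.068; a Normal approximation gives roughly [0.617, 0.792].
Exact: F⁻¹(0.1) = 0.615; F⁻¹(0.9) = 0.790.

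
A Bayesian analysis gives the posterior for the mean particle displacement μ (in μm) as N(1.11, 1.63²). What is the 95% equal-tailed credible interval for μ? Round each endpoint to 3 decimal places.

[-2.085, 4.305]

The posterior is symmetric, so the 95% equal-tailed interval is μ = 1.11 ± z·1.63 with z = 1.960.
Half-width: 1.960 × 1.63 = 3.195.
1.11 − 3.195 = -2.085; 1.11 + 3.195 = 4.305.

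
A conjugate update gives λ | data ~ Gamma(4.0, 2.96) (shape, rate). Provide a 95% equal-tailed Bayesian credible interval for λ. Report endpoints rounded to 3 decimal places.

Posterior: Gamma(shape 4.0, rate 2.96).
Equal-tailed 95% interval: Gamma(4.0, 2.96) quantiles at 0.025 and 0.975.
Posterior mean ≈ 1.351, SD ≈ 0.676; a Normal approximation gives roughly [0.027, 2.676].
Exact: lower = 0.368; upper = 2.962.

[0.368, 2.962]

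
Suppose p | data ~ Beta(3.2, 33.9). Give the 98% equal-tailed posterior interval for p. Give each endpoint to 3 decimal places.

Posterior: Beta(3.2, 33.9).
Equal-tailed 98% interval: the 0.01 and 0.99 quantiles of Beta(3.2, 33.9).
Posterior mean ≈ 0.086, SD ≈ 0.045; a Normal approximation gives roughly [-0.020, 0.192].
Exact: F⁻¹(0.01) = 0.014; F⁻¹(0.99) = 0.221.

[0.014, 0.221]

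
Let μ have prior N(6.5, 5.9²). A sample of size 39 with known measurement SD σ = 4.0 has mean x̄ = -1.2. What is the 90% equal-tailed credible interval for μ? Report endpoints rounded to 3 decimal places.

[-2.158, -0.063]

Posterior precision = 1/5.9² + 39/4.0² = 0.0287 + 2.4375 = 2.4662, so posterior SD = 0.6368.
Posterior mean = (6.5/5.9² + 39·-1.2/4.0²) / 2.4662 = -1.1103.
Interval: -1.1103 ± 1.645 × 0.6368 → [-2.158, -0.063].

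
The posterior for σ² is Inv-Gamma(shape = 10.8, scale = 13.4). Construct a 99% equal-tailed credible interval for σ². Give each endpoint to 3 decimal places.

[0.634, 3.191]

Inverse-Gamma(10.8, 13.4) quantiles: F⁻¹(0.005) and F⁻¹(0.995).
Equivalently, 1/σ² ~ Gamma(10.8, rate = 13.4); invert its 0.995 and 0.005 quantiles.
Posterior mean ≈ 1.367, SD ≈ 0.461; a Normal approximation gives roughly [0.180, 2.555].
Exact: lower = 0.634; upper = 3.191.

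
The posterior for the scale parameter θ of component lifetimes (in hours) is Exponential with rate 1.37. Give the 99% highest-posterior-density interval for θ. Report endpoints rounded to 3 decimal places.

The exponential density is strictly decreasing on [0, ∞), so the HPD interval is anchored at 0: [0, q] with P(θ ≤ q) = 0.99.
q = −ln(1 − 0.99) / 1.37 = 4.6052 / 1.37 = 3.361.

[0.000, 3.361]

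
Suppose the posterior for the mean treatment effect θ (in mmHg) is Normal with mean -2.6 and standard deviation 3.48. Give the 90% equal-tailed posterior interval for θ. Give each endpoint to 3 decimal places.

[-8.324, 3.124]

The posterior is symmetric, so the 90% equal-tailed interval is θ = -2.6 ± z·3.48 with z = 1.645.
Half-width: 1.645 × 3.48 = 5.724.
-2.6 − 5.724 = -8.324; -2.6 + 5.724 = 3.124.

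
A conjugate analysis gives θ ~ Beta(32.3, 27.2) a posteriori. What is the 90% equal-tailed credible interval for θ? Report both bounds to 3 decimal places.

[0.437, 0.647]

Posterior: Beta(32.3, 27.2).
Equal-tailed 90% interval: the 0.05 and 0.95 quantiles of Beta(32.3, 27.2).
Posterior mean ≈ 0.543, SD ≈ 0.064; a Normal approximation gives roughly [0.438, 0.648].
Exact: F⁻¹(0.05) = 0.437; F⁻¹(0.95) = 0.647.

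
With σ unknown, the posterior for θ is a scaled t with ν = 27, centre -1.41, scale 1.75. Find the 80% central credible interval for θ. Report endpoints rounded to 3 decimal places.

[-3.709, 0.889]

The t_27 distribution is symmetric; the 80% interval is -1.41 ± t·1.75 with t_{0.9,27} = 1.314.
Half-width: 1.314 × 1.75 = 2.299.
-1.41 − 2.299 = -3.709; -1.41 + 2.299 = 0.889.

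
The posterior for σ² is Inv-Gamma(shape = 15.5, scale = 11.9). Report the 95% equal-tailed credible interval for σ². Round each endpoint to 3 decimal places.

[0.493, 1.357]

Inverse-Gamma(15.5, 11.9) quantiles: F⁻¹(0.025) and F⁻¹(0.975).
Equivalently, 1/σ² ~ Gamma(15.5, rate = 11.9); invert its 0.975 and 0.025 quantiles.
Posterior mean ≈ 0.821, SD ≈ 0.223; a Normal approximation gives roughly [0.383, 1.258].
Exact: lower = 0.493; upper = 1.357.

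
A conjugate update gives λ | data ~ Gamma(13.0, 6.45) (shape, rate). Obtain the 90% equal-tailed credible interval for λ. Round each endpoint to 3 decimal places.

Posterior: Gamma(shape 13.0, rate 6.45).
Equal-tailed 90% interval: Gamma(13.0, 6.45) quantiles at 0.05 and 0.95.
Posterior mean ≈ 2.016, SD ≈ 0.559; a Normal approximation gives roughly [1.096, 2.935].
Exact: lower = 1.192; upper = 3.014.

[1.192, 3.014]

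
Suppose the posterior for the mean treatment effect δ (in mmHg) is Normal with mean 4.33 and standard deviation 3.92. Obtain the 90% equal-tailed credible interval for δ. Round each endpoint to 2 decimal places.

The posterior is symmetric, so the 90% equal-tailed interval is δ = 4.33 ± z·3.92 with z = 1.645.
Half-width: 1.645 × 3.92 = 6.45.
4.33 − 6.45 = -2.12; 4.33 + 6.45 = 10.78.

[-2.12, 10.78]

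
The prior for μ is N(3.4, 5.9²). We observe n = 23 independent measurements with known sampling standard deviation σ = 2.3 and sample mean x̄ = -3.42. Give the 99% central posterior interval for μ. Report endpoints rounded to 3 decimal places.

Posterior precision = 1/5.9² + 23/2.3² = 0.0287 + 4.3478 = 4.3766, so posterior SD = 0.4780.
Posterior mean = (3.4/5.9² + 23·-3.42/2.3²) / 4.3766 = -3.3752.
Interval: -3.3752 ± 2.576 × 0.4780 → [-4.606, -2.144].

[-4.606, -2.144]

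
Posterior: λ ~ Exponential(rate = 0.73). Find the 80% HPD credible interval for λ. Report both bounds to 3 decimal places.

[0.000, 2.205]

The exponential density is strictly decreasing on [0, ∞), so the HPD interval is anchored at 0: [0, q] with P(λ ≤ q) = 0.80.
q = −ln(1 − 0.80) / 0.73 = 1.6094 / 0.73 = 2.205.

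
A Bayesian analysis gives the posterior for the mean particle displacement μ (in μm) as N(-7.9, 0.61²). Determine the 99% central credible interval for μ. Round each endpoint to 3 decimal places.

The posterior is symmetric, so the 99% equal-tailed interval is μ = -7.9 ± z·0.61 with z = 2.576.
Half-width: 2.576 × 0.61 = 1.571.
-7.9 − 1.571 = -9.471; -7.9 + 1.571 = -6.329.

[-9.471, -6.329]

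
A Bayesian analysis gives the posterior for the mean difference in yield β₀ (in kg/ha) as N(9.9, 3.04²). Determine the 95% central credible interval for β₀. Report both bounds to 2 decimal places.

The posterior is symmetric, so the 95% equal-tailed interval is β₀ = 9.9 ± z·3.04 with z = 1.960.
Half-width: 1.960 × 3.04 = 5.96.
9.9 − 5.96 = 3.94; 9.9 + 5.96 = 15.86.

[3.94, 15.86]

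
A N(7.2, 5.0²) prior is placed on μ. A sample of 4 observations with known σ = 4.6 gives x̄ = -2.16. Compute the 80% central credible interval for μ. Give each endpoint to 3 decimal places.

[-3.203, 2.153]

Posterior precision = 1/5.0² + 4/4.6² = 0.0400 + 0.1890 = 0.2290, so posterior SD = 2.0895.
Posterior mean = (7.2/5.0² + 4·-2.16/4.6²) / 0.2290 = -0.5253.
Interval: -0.5253 ± 1.282 × 2.0895 → [-3.203, 2.153].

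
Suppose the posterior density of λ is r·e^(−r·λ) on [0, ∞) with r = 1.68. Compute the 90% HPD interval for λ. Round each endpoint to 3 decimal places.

[0.000, 1.371]

The exponential density is strictly decreasing on [0, ∞), so the HPD interval is anchored at 0: [0, q] with P(λ ≤ q) = 0.90.
q = −ln(1 − 0.90) / 1.68 = 2.3026 / 1.68 = 1.371.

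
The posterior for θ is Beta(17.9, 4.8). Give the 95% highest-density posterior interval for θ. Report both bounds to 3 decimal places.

[0.623, 0.939]

The posterior is unimodal and skewed, so the HPD interval has equal density at both endpoints and is the shortest 95% interval.
Solving f(0.623) = f(0.939) with F(0.939) − F(0.623) = 0.95 gives [0.623, 0.939].
For comparison, the equal-tailed interval is [0.603, 0.926]; the HPD is narrower and shifted toward the mode.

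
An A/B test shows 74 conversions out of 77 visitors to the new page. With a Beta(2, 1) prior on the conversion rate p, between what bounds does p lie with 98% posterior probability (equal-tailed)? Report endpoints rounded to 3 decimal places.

[0.878, 0.989]

Posterior: Beta(2+74, 1+3) = Beta(76, 4).
Equal-tailed 98% interval: the 0.01 and 0.99 quantiles of Beta(76, 4).
Posterior mean ≈ 0.950, SD ≈ 0.024; a Normal approximation gives roughly [0.894, 1.006].
Exact: F⁻¹(0.01) = 0.878; F⁻¹(0.99) = 0.989.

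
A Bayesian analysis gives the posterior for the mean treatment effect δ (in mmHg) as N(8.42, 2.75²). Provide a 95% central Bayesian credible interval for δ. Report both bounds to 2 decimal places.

[3.03, 13.81]

The posterior is symmetric, so the 95% equal-tailed interval is δ = 8.42 ± z·2.75 with z = 1.960.
Half-width: 1.960 × 2.75 = 5.39.
8.42 − 5.39 = 3.03; 8.42 + 5.39 = 13.81.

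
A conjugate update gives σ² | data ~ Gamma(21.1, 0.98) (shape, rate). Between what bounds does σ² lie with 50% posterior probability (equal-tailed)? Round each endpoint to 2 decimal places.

[18.21, 24.48]

Posterior: Gamma(shape 21.1, rate 0.98).
Equal-tailed 50% interval: Gamma(21.1, 0.98) quantiles at 0.25 and 0.75.
Posterior mean ≈ 21.53, SD ≈ 4.69; a Normal approximation gives roughly [18.37, 24.69].
Exact: lower = 18.21; upper = 24.48.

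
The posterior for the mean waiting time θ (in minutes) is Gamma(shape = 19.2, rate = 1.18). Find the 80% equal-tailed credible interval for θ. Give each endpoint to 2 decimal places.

[11.73, 21.17]

Posterior: Gamma(shape 19.2, rate 1.18).
Equal-tailed 80% interval: Gamma(19.2, 1.18) quantiles at 0.1 and 0.9.
Posterior mean ≈ 16.27, SD ≈ 3.71; a Normal approximation gives roughly [11.51, 21.03].
Exact: lower = 11.73; upper = 21.17.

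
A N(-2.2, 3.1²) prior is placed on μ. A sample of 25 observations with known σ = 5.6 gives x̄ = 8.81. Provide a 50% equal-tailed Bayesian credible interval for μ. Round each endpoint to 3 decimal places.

Posterior precision = 1/3.1² + 25/5.6² = 0.1041 + 0.7972 = 0.9013, so posterior SD = 1.0534.
Posterior mean = (-2.2/3.1² + 25·8.81/5.6²) / 0.9013 = 7.5388.
Interval: 7.5388 ± 0.674 × 1.0534 → [6.828, 8.249].

[6.828, 8.249]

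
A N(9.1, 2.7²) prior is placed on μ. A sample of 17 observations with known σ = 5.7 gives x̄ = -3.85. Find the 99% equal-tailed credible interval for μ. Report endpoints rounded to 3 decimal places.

[-4.330, 2.009]

Posterior precision = 1/2.7² + 17/5.7² = 0.1372 + 0.5232 = 0.6604, so posterior SD = 1.2305.
Posterior mean = (9.1/2.7² + 17·-3.85/5.7²) / 0.6604 = -1.1602.
Interval: -1.1602 ± 2.576 × 1.2305 → [-4.330, 2.009].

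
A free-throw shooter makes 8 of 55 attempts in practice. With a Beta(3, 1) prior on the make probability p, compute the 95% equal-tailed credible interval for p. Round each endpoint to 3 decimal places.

Posterior: Beta(3+8, 1+47) = Beta(11, 48).
Equal-tailed 95% interval: the 0.025 and 0.975 quantiles of Beta(11, 48).
Posterior mean ≈ 0.186, SD ≈ 0.050; a Normal approximation gives roughly [0.088, 0.285].
Exact: F⁻¹(0.025) = 0.099; F⁻¹(0.975) = 0.294.

[0.099, 0.294]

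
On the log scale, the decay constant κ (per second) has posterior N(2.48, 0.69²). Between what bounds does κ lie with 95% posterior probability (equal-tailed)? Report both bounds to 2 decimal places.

[3.09, 46.17]

On the log scale the 95% interval is 2.48 ± 1.960 × 0.69 = [1.1276, 3.8324].
Exponentiate: [e^1.1276, e^3.8324] = [3.09, 46.17].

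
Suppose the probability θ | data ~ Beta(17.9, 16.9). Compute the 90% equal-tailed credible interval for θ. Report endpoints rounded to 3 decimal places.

[0.376, 0.652]

Posterior: Beta(17.9, 16.9).
Equal-tailed 90% interval: the 0.05 and 0.95 quantiles of Beta(17.9, 16.9).
Posterior mean ≈ 0.514, SD ≈ 0.084; a Normal approximation gives roughly [0.377, 0.652].
Exact: F⁻¹(0.05) = 0.376; F⁻¹(0.95) = 0.652.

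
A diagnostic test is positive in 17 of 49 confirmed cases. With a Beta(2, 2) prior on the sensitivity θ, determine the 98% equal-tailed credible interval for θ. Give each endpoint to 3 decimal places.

[0.216, 0.516]

Posterior: Beta(2+17, 2+32) = Beta(19, 34).
Equal-tailed 98% interval: the 0.01 and 0.99 quantiles of Beta(19, 34).
Posterior mean ≈ 0.358, SD ≈ 0.065; a Normal approximation gives roughly [0.207, 0.510].
Exact: F⁻¹(0.01) = 0.216; F⁻¹(0.99) = 0.516.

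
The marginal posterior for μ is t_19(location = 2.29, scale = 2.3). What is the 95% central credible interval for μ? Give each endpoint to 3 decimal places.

The t_19 distribution is symmetric; the 95% interval is 2.29 ± t·2.3 with t_{0.975,19} = 2.093.
Half-width: 2.093 × 2.3 = 4.814.
2.29 − 4.814 = -2.524; 2.29 + 4.814 = 7.104.

[-2.524, 7.104]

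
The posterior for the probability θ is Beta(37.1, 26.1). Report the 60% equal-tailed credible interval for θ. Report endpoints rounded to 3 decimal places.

[0.535, 0.639]

Posterior: Beta(37.1, 26.1).
Equal-tailed 60% interval: the 0.2 and 0.8 quantiles of Beta(37.1, 26.1).
Posterior mean ≈ 0.587, SD ≈ 0.061; a Normal approximation gives roughly [0.535, 0.639].
Exact: F⁻¹(0.2) = 0.535; F⁻¹(0.8) = 0.639.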